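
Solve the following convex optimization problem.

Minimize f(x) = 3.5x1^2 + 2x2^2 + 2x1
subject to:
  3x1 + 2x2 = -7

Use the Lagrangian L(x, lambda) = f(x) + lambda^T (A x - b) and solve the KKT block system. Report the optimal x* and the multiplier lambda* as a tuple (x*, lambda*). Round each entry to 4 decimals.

Form the Lagrangian:
  L(x, lambda) = (1/2) x^T Q x + c^T x + lambda^T (A x - b)
Stationarity (grad_x L = 0): Q x + c + A^T lambda = 0.
Primal feasibility: A x = b.

This gives the KKT block system:
  [ Q   A^T ] [ x     ]   [-c ]
  [ A    0  ] [ lambda ] = [ b ]

Solving the linear system:
  x*      = (-1.4375, -1.3438)
  lambda* = (2.6875)
  f(x*)   = 7.9688

x* = (-1.4375, -1.3438), lambda* = (2.6875)


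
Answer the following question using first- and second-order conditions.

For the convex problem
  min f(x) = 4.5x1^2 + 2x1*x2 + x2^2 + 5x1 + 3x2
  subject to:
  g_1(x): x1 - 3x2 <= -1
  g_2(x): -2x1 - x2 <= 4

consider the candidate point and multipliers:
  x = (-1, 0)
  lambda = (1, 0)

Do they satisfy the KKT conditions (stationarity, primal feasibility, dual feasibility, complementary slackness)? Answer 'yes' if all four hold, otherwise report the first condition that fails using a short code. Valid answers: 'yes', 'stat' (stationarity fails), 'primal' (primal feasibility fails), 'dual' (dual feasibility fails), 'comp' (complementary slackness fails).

Gradient of f: grad f(x) = Q x + c = (-4, 1)
Constraint values g_i(x) = a_i^T x - b_i:
  g_1((-1, 0)) = 0
  g_2((-1, 0)) = -2
Stationarity residual: grad f(x) + sum_i lambda_i a_i = (-3, -2)
  -> stationarity FAILS
Primal feasibility (all g_i <= 0): OK
Dual feasibility (all lambda_i >= 0): OK
Complementary slackness (lambda_i * g_i(x) = 0 for all i): OK

Verdict: the first failing condition is stationarity -> stat.

stat


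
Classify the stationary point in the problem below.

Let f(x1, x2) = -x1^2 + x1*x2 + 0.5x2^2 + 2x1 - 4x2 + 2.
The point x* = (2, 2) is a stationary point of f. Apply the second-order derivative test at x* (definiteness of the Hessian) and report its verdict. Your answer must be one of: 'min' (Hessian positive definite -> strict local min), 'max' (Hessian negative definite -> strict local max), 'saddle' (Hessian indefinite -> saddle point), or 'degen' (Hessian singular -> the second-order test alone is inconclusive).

Compute the Hessian H = grad^2 f:
  H = [[-2, 1], [1, 1]]
Verify stationarity: grad f(x*) = H x* + g = (0, 0).
Eigenvalues of H: -2.3028, 1.3028.
Eigenvalues have mixed signs, so H is indefinite -> x* is a saddle point.

saddle


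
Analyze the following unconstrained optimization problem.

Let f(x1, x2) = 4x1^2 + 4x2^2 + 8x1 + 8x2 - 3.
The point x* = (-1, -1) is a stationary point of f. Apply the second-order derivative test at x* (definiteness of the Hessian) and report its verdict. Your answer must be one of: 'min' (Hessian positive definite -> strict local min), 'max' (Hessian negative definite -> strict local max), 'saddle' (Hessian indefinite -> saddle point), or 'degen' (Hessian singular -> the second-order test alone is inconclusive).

Compute the Hessian H = grad^2 f:
  H = [[8, 0], [0, 8]]
Verify stationarity: grad f(x*) = H x* + g = (0, 0).
Eigenvalues of H: 8, 8.
Both eigenvalues > 0, so H is positive definite -> x* is a strict local min.

min


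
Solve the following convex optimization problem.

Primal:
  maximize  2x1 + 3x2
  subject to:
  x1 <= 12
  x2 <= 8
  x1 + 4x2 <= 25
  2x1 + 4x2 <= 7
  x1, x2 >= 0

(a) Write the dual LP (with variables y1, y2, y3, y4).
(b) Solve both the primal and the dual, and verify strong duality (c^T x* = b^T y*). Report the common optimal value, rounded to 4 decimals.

The standard primal-dual pair for 'max c^T x s.t. A x <= b, x >= 0' is:
  Dual:  min b^T y  s.t.  A^T y >= c,  y >= 0.

So the dual LP is:
  minimize  12y1 + 8y2 + 25y3 + 7y4
  subject to:
    y1 + y3 + 2y4 >= 2
    y2 + 4y3 + 4y4 >= 3
    y1, y2, y3, y4 >= 0

Solving the primal: x* = (3.5, 0).
  primal value c^T x* = 7.
Solving the dual: y* = (0, 0, 0, 1).
  dual value b^T y* = 7.
Strong duality: c^T x* = b^T y*. Confirmed.

7


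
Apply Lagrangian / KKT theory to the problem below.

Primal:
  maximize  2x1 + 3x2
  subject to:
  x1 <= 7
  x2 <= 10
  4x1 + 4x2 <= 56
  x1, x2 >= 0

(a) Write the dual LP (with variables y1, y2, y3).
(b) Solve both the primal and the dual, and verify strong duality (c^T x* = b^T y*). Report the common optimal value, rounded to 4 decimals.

The standard primal-dual pair for 'max c^T x s.t. A x <= b, x >= 0' is:
  Dual:  min b^T y  s.t.  A^T y >= c,  y >= 0.

So the dual LP is:
  minimize  7y1 + 10y2 + 56y3
  subject to:
    y1 + 4y3 >= 2
    y2 + 4y3 >= 3
    y1, y2, y3 >= 0

Solving the primal: x* = (4, 10).
  primal value c^T x* = 38.
Solving the dual: y* = (0, 1, 0.5).
  dual value b^T y* = 38.
Strong duality: c^T x* = b^T y*. Confirmed.

38


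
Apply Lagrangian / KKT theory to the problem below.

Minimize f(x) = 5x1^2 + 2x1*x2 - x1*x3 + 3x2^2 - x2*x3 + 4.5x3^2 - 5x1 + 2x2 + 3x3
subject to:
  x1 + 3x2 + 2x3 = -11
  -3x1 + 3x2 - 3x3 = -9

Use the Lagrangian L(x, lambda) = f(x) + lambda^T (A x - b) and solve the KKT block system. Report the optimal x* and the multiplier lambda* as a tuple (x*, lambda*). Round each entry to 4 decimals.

Form the Lagrangian:
  L(x, lambda) = (1/2) x^T Q x + c^T x + lambda^T (A x - b)
Stationarity (grad_x L = 0): Q x + c + A^T lambda = 0.
Primal feasibility: A x = b.

This gives the KKT block system:
  [ Q   A^T ] [ x     ]   [-c ]
  [ A    0  ] [ lambda ] = [ b ]

Solving the linear system:
  x*      = (0.9209, -3.2158, -1.1368)
  lambda* = (3.8504, 0.9217)
  f(x*)   = 18.1015

x* = (0.9209, -3.2158, -1.1368), lambda* = (3.8504, 0.9217)


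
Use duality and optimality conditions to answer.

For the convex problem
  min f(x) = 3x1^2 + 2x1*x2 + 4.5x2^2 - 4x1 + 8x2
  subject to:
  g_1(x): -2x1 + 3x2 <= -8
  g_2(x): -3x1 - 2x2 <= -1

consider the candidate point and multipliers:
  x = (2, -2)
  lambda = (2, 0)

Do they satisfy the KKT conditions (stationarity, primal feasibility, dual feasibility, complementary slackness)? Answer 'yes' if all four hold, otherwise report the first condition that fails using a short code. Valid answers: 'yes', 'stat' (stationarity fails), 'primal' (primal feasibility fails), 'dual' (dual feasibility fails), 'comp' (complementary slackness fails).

Gradient of f: grad f(x) = Q x + c = (4, -6)
Constraint values g_i(x) = a_i^T x - b_i:
  g_1((2, -2)) = -2
  g_2((2, -2)) = -1
Stationarity residual: grad f(x) + sum_i lambda_i a_i = (0, 0)
  -> stationarity OK
Primal feasibility (all g_i <= 0): OK
Dual feasibility (all lambda_i >= 0): OK
Complementary slackness (lambda_i * g_i(x) = 0 for all i): FAILS

Verdict: the first failing condition is complementary_slackness -> comp.

comp


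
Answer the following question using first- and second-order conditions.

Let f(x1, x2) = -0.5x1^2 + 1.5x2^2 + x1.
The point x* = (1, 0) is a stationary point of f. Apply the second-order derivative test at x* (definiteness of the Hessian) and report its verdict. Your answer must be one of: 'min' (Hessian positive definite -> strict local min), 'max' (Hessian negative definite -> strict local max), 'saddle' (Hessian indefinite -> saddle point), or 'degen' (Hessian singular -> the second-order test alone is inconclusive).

Compute the Hessian H = grad^2 f:
  H = [[-1, 0], [0, 3]]
Verify stationarity: grad f(x*) = H x* + g = (0, 0).
Eigenvalues of H: -1, 3.
Eigenvalues have mixed signs, so H is indefinite -> x* is a saddle point.

saddle


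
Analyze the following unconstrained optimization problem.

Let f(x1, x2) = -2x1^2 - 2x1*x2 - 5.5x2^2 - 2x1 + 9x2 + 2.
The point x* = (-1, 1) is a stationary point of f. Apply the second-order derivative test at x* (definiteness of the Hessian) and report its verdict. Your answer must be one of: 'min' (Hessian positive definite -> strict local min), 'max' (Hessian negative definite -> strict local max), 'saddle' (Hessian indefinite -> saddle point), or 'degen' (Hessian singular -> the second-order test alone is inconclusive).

Compute the Hessian H = grad^2 f:
  H = [[-4, -2], [-2, -11]]
Verify stationarity: grad f(x*) = H x* + g = (0, 0).
Eigenvalues of H: -11.5311, -3.4689.
Both eigenvalues < 0, so H is negative definite -> x* is a strict local max.

max


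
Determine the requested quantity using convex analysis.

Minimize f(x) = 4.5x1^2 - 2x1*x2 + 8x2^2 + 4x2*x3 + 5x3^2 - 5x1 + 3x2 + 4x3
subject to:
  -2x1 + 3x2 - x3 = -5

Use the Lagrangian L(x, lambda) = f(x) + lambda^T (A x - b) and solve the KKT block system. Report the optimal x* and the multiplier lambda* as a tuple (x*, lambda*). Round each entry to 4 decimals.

Form the Lagrangian:
  L(x, lambda) = (1/2) x^T Q x + c^T x + lambda^T (A x - b)
Stationarity (grad_x L = 0): Q x + c + A^T lambda = 0.
Primal feasibility: A x = b.

This gives the KKT block system:
  [ Q   A^T ] [ x     ]   [-c ]
  [ A    0  ] [ lambda ] = [ b ]

Solving the linear system:
  x*      = (1.1837, -0.7857, 0.2755)
  lambda* = (3.6122)
  f(x*)   = 5.4439

x* = (1.1837, -0.7857, 0.2755), lambda* = (3.6122)


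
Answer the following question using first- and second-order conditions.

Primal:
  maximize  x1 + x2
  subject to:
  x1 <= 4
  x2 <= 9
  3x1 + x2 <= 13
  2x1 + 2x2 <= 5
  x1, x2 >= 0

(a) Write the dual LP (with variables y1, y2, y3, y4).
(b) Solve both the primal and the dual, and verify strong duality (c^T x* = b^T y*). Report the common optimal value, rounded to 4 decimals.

The standard primal-dual pair for 'max c^T x s.t. A x <= b, x >= 0' is:
  Dual:  min b^T y  s.t.  A^T y >= c,  y >= 0.

So the dual LP is:
  minimize  4y1 + 9y2 + 13y3 + 5y4
  subject to:
    y1 + 3y3 + 2y4 >= 1
    y2 + y3 + 2y4 >= 1
    y1, y2, y3, y4 >= 0

Solving the primal: x* = (2.5, 0).
  primal value c^T x* = 2.5.
Solving the dual: y* = (0, 0, 0, 0.5).
  dual value b^T y* = 2.5.
Strong duality: c^T x* = b^T y*. Confirmed.

2.5


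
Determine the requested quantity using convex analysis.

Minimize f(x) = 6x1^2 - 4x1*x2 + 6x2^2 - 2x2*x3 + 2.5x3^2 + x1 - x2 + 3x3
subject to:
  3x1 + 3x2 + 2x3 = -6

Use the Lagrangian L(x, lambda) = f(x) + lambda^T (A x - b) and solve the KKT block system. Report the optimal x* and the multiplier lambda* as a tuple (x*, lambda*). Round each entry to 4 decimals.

Form the Lagrangian:
  L(x, lambda) = (1/2) x^T Q x + c^T x + lambda^T (A x - b)
Stationarity (grad_x L = 0): Q x + c + A^T lambda = 0.
Primal feasibility: A x = b.

This gives the KKT block system:
  [ Q   A^T ] [ x     ]   [-c ]
  [ A    0  ] [ lambda ] = [ b ]

Solving the linear system:
  x*      = (-0.5565, -0.5913, -1.2783)
  lambda* = (1.1043)
  f(x*)   = 1.413

x* = (-0.5565, -0.5913, -1.2783), lambda* = (1.1043)


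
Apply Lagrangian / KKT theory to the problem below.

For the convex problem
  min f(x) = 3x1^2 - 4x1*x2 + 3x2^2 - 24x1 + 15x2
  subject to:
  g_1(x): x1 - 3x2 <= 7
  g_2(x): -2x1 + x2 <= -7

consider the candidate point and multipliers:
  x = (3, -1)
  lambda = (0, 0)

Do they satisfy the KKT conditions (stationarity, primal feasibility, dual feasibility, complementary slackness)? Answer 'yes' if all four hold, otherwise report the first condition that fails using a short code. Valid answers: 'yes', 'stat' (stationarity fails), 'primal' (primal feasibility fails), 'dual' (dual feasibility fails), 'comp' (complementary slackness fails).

Gradient of f: grad f(x) = Q x + c = (-2, -3)
Constraint values g_i(x) = a_i^T x - b_i:
  g_1((3, -1)) = -1
  g_2((3, -1)) = 0
Stationarity residual: grad f(x) + sum_i lambda_i a_i = (-2, -3)
  -> stationarity FAILS
Primal feasibility (all g_i <= 0): OK
Dual feasibility (all lambda_i >= 0): OK
Complementary slackness (lambda_i * g_i(x) = 0 for all i): OK

Verdict: the first failing condition is stationarity -> stat.

stat


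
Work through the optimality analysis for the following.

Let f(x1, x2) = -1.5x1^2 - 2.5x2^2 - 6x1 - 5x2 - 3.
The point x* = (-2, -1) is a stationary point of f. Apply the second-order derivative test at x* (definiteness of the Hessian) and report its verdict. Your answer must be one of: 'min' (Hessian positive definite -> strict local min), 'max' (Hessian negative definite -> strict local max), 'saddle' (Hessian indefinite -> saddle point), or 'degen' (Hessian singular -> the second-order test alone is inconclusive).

Compute the Hessian H = grad^2 f:
  H = [[-3, 0], [0, -5]]
Verify stationarity: grad f(x*) = H x* + g = (0, 0).
Eigenvalues of H: -5, -3.
Both eigenvalues < 0, so H is negative definite -> x* is a strict local max.

max


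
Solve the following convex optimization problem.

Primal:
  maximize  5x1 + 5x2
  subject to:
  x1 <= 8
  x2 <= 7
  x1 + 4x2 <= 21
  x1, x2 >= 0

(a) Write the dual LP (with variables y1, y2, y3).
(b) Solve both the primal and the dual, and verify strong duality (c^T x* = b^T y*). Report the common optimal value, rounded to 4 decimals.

The standard primal-dual pair for 'max c^T x s.t. A x <= b, x >= 0' is:
  Dual:  min b^T y  s.t.  A^T y >= c,  y >= 0.

So the dual LP is:
  minimize  8y1 + 7y2 + 21y3
  subject to:
    y1 + y3 >= 5
    y2 + 4y3 >= 5
    y1, y2, y3 >= 0

Solving the primal: x* = (8, 3.25).
  primal value c^T x* = 56.25.
Solving the dual: y* = (3.75, 0, 1.25).
  dual value b^T y* = 56.25.
Strong duality: c^T x* = b^T y*. Confirmed.

56.25


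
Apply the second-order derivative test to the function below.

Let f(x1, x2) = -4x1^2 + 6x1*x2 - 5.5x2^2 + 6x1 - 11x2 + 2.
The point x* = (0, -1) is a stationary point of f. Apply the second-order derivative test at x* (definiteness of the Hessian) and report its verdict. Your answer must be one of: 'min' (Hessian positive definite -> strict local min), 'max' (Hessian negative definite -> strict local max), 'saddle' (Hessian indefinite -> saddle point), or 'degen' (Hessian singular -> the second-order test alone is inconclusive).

Compute the Hessian H = grad^2 f:
  H = [[-8, 6], [6, -11]]
Verify stationarity: grad f(x*) = H x* + g = (0, 0).
Eigenvalues of H: -15.6847, -3.3153.
Both eigenvalues < 0, so H is negative definite -> x* is a strict local max.

max


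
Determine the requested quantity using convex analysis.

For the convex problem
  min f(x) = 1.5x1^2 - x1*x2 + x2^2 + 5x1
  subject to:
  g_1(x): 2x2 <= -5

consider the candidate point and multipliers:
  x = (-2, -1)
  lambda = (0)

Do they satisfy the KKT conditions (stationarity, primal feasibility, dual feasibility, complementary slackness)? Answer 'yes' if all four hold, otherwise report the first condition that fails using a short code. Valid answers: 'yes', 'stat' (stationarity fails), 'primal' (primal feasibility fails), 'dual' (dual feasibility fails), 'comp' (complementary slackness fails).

Gradient of f: grad f(x) = Q x + c = (0, 0)
Constraint values g_i(x) = a_i^T x - b_i:
  g_1((-2, -1)) = 3
Stationarity residual: grad f(x) + sum_i lambda_i a_i = (0, 0)
  -> stationarity OK
Primal feasibility (all g_i <= 0): FAILS
Dual feasibility (all lambda_i >= 0): OK
Complementary slackness (lambda_i * g_i(x) = 0 for all i): OK

Verdict: the first failing condition is primal_feasibility -> primal.

primal


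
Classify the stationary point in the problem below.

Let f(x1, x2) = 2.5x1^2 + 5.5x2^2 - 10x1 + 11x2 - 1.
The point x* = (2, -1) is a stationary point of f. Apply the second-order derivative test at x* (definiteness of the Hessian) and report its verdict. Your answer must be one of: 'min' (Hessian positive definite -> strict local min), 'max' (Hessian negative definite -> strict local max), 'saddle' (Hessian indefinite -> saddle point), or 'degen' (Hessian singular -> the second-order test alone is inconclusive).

Compute the Hessian H = grad^2 f:
  H = [[5, 0], [0, 11]]
Verify stationarity: grad f(x*) = H x* + g = (0, 0).
Eigenvalues of H: 5, 11.
Both eigenvalues > 0, so H is positive definite -> x* is a strict local min.

min


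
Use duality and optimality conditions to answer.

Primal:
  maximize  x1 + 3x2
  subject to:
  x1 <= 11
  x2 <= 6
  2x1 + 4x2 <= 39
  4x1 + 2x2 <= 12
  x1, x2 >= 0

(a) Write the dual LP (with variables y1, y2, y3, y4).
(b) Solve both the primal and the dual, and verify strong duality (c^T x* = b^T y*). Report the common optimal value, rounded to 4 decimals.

The standard primal-dual pair for 'max c^T x s.t. A x <= b, x >= 0' is:
  Dual:  min b^T y  s.t.  A^T y >= c,  y >= 0.

So the dual LP is:
  minimize  11y1 + 6y2 + 39y3 + 12y4
  subject to:
    y1 + 2y3 + 4y4 >= 1
    y2 + 4y3 + 2y4 >= 3
    y1, y2, y3, y4 >= 0

Solving the primal: x* = (0, 6).
  primal value c^T x* = 18.
Solving the dual: y* = (0, 2.5, 0, 0.25).
  dual value b^T y* = 18.
Strong duality: c^T x* = b^T y*. Confirmed.

18


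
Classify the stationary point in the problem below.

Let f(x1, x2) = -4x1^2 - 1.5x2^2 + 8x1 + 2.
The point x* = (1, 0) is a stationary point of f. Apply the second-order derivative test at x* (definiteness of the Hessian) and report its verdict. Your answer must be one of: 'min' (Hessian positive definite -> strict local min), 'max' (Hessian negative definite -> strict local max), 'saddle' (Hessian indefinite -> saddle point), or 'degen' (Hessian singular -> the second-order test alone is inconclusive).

Compute the Hessian H = grad^2 f:
  H = [[-8, 0], [0, -3]]
Verify stationarity: grad f(x*) = H x* + g = (0, 0).
Eigenvalues of H: -8, -3.
Both eigenvalues < 0, so H is negative definite -> x* is a strict local max.

max


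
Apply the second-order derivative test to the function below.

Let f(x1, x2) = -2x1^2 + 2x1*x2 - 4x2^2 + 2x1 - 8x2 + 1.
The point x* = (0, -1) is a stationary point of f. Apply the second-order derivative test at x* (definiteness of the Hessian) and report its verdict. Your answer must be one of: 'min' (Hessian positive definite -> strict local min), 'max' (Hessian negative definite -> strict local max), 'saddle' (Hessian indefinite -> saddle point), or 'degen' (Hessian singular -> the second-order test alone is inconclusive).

Compute the Hessian H = grad^2 f:
  H = [[-4, 2], [2, -8]]
Verify stationarity: grad f(x*) = H x* + g = (0, 0).
Eigenvalues of H: -8.8284, -3.1716.
Both eigenvalues < 0, so H is negative definite -> x* is a strict local max.

max


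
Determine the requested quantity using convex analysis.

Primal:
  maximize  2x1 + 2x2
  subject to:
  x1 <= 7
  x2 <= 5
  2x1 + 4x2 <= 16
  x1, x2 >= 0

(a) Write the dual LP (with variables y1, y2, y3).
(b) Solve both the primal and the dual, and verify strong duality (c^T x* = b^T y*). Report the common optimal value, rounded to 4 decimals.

The standard primal-dual pair for 'max c^T x s.t. A x <= b, x >= 0' is:
  Dual:  min b^T y  s.t.  A^T y >= c,  y >= 0.

So the dual LP is:
  minimize  7y1 + 5y2 + 16y3
  subject to:
    y1 + 2y3 >= 2
    y2 + 4y3 >= 2
    y1, y2, y3 >= 0

Solving the primal: x* = (7, 0.5).
  primal value c^T x* = 15.
Solving the dual: y* = (1, 0, 0.5).
  dual value b^T y* = 15.
Strong duality: c^T x* = b^T y*. Confirmed.

15


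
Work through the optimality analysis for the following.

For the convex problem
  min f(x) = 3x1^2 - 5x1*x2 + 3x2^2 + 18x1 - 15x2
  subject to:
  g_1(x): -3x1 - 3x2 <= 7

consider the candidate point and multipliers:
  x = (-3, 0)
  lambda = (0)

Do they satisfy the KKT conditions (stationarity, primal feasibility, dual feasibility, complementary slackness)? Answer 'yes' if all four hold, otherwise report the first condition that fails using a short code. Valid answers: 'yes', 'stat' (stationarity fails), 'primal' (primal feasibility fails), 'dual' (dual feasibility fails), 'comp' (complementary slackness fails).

Gradient of f: grad f(x) = Q x + c = (0, 0)
Constraint values g_i(x) = a_i^T x - b_i:
  g_1((-3, 0)) = 2
Stationarity residual: grad f(x) + sum_i lambda_i a_i = (0, 0)
  -> stationarity OK
Primal feasibility (all g_i <= 0): FAILS
Dual feasibility (all lambda_i >= 0): OK
Complementary slackness (lambda_i * g_i(x) = 0 for all i): OK

Verdict: the first failing condition is primal_feasibility -> primal.

primal


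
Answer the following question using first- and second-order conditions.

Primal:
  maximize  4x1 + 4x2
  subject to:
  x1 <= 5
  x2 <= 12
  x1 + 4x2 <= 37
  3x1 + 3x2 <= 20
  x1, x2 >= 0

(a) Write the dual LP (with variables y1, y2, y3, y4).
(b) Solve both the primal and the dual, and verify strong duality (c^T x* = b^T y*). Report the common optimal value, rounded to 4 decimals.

The standard primal-dual pair for 'max c^T x s.t. A x <= b, x >= 0' is:
  Dual:  min b^T y  s.t.  A^T y >= c,  y >= 0.

So the dual LP is:
  minimize  5y1 + 12y2 + 37y3 + 20y4
  subject to:
    y1 + y3 + 3y4 >= 4
    y2 + 4y3 + 3y4 >= 4
    y1, y2, y3, y4 >= 0

Solving the primal: x* = (0, 6.6667).
  primal value c^T x* = 26.6667.
Solving the dual: y* = (0, 0, 0, 1.3333).
  dual value b^T y* = 26.6667.
Strong duality: c^T x* = b^T y*. Confirmed.

26.6667


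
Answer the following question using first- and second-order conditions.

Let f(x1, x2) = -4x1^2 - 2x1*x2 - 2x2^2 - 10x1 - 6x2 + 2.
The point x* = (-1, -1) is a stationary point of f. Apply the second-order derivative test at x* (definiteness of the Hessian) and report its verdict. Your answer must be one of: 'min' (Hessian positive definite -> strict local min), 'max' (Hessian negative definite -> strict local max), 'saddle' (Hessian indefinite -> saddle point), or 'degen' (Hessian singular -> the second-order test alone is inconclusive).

Compute the Hessian H = grad^2 f:
  H = [[-8, -2], [-2, -4]]
Verify stationarity: grad f(x*) = H x* + g = (0, 0).
Eigenvalues of H: -8.8284, -3.1716.
Both eigenvalues < 0, so H is negative definite -> x* is a strict local max.

max


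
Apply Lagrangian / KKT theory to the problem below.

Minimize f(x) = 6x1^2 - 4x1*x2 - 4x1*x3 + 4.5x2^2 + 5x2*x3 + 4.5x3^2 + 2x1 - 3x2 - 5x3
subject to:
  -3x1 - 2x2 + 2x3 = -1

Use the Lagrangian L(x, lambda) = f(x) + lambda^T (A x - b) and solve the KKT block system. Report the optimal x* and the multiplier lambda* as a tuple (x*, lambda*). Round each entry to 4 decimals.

Form the Lagrangian:
  L(x, lambda) = (1/2) x^T Q x + c^T x + lambda^T (A x - b)
Stationarity (grad_x L = 0): Q x + c + A^T lambda = 0.
Primal feasibility: A x = b.

This gives the KKT block system:
  [ Q   A^T ] [ x     ]   [-c ]
  [ A    0  ] [ lambda ] = [ b ]

Solving the linear system:
  x*      = (0.2312, 0.4284, 0.2751)
  lambda* = (0.6533)
  f(x*)   = -0.7726

x* = (0.2312, 0.4284, 0.2751), lambda* = (0.6533)


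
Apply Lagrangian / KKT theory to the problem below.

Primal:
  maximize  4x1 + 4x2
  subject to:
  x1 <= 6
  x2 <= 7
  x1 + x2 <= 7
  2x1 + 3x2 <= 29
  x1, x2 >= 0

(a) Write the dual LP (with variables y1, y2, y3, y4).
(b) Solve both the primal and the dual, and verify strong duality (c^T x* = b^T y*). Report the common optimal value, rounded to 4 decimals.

The standard primal-dual pair for 'max c^T x s.t. A x <= b, x >= 0' is:
  Dual:  min b^T y  s.t.  A^T y >= c,  y >= 0.

So the dual LP is:
  minimize  6y1 + 7y2 + 7y3 + 29y4
  subject to:
    y1 + y3 + 2y4 >= 4
    y2 + y3 + 3y4 >= 4
    y1, y2, y3, y4 >= 0

Solving the primal: x* = (6, 1).
  primal value c^T x* = 28.
Solving the dual: y* = (0, 0, 4, 0).
  dual value b^T y* = 28.
Strong duality: c^T x* = b^T y*. Confirmed.

28


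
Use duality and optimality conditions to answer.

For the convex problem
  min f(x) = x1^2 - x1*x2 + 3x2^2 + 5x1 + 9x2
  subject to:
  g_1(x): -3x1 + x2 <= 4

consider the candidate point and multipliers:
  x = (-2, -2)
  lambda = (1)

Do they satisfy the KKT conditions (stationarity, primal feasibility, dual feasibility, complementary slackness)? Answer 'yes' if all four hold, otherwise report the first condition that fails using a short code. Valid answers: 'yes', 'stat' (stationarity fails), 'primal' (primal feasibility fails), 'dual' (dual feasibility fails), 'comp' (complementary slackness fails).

Gradient of f: grad f(x) = Q x + c = (3, -1)
Constraint values g_i(x) = a_i^T x - b_i:
  g_1((-2, -2)) = 0
Stationarity residual: grad f(x) + sum_i lambda_i a_i = (0, 0)
  -> stationarity OK
Primal feasibility (all g_i <= 0): OK
Dual feasibility (all lambda_i >= 0): OK
Complementary slackness (lambda_i * g_i(x) = 0 for all i): OK

Verdict: yes, KKT holds.

yes


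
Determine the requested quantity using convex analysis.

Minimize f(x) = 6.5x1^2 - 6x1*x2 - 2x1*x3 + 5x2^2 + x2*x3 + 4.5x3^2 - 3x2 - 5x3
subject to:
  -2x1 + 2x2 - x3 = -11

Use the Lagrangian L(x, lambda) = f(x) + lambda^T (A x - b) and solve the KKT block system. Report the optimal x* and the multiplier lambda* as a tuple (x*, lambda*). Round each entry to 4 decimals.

Form the Lagrangian:
  L(x, lambda) = (1/2) x^T Q x + c^T x + lambda^T (A x - b)
Stationarity (grad_x L = 0): Q x + c + A^T lambda = 0.
Primal feasibility: A x = b.

This gives the KKT block system:
  [ Q   A^T ] [ x     ]   [-c ]
  [ A    0  ] [ lambda ] = [ b ]

Solving the linear system:
  x*      = (2, -2, 3)
  lambda* = (16)
  f(x*)   = 83.5

x* = (2, -2, 3), lambda* = (16)


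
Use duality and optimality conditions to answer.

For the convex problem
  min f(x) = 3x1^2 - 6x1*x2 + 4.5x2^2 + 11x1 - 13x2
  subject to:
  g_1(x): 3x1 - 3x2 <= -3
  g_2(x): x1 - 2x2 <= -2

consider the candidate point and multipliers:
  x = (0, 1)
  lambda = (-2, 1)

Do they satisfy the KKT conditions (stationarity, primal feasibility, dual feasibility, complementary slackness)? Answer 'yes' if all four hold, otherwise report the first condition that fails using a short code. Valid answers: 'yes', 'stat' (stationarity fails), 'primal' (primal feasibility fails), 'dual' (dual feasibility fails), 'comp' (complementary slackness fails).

Gradient of f: grad f(x) = Q x + c = (5, -4)
Constraint values g_i(x) = a_i^T x - b_i:
  g_1((0, 1)) = 0
  g_2((0, 1)) = 0
Stationarity residual: grad f(x) + sum_i lambda_i a_i = (0, 0)
  -> stationarity OK
Primal feasibility (all g_i <= 0): OK
Dual feasibility (all lambda_i >= 0): FAILS
Complementary slackness (lambda_i * g_i(x) = 0 for all i): OK

Verdict: the first failing condition is dual_feasibility -> dual.

dual


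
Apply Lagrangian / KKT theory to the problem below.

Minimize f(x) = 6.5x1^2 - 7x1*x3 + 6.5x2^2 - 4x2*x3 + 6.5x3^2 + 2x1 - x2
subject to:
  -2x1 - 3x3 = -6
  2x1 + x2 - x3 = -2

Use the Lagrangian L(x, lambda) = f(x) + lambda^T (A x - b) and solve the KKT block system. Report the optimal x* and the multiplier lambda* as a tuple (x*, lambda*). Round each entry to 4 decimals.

Form the Lagrangian:
  L(x, lambda) = (1/2) x^T Q x + c^T x + lambda^T (A x - b)
Stationarity (grad_x L = 0): Q x + c + A^T lambda = 0.
Primal feasibility: A x = b.

This gives the KKT block system:
  [ Q   A^T ] [ x     ]   [-c ]
  [ A    0  ] [ lambda ] = [ b ]

Solving the linear system:
  x*      = (0.0502, -0.1338, 1.9666)
  lambda* = (5.0481, 10.605)
  f(x*)   = 25.8662

x* = (0.0502, -0.1338, 1.9666), lambda* = (5.0481, 10.605)


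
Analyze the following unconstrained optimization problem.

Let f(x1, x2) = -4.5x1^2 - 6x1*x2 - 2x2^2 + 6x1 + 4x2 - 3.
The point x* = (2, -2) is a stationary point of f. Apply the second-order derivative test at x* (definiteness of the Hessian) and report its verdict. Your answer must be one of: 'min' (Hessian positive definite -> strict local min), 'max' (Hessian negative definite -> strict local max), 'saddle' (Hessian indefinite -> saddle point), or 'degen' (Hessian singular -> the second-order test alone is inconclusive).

Compute the Hessian H = grad^2 f:
  H = [[-9, -6], [-6, -4]]
Verify stationarity: grad f(x*) = H x* + g = (0, 0).
Eigenvalues of H: -13, 0.
H has a zero eigenvalue (singular; negative semidefinite but not definite), so H is neither positive definite, negative definite, nor indefinite. The second-order test alone is inconclusive -> degen.
(Indeed, f is constant along the null direction of H through x*, so x* is not a strict local extremum.)

degen


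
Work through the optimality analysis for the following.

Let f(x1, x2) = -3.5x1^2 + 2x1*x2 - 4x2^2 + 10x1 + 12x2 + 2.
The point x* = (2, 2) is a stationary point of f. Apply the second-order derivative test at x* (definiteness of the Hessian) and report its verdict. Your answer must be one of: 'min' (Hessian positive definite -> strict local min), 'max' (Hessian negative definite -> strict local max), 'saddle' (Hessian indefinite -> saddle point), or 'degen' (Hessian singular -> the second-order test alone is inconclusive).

Compute the Hessian H = grad^2 f:
  H = [[-7, 2], [2, -8]]
Verify stationarity: grad f(x*) = H x* + g = (0, 0).
Eigenvalues of H: -9.5616, -5.4384.
Both eigenvalues < 0, so H is negative definite -> x* is a strict local max.

max


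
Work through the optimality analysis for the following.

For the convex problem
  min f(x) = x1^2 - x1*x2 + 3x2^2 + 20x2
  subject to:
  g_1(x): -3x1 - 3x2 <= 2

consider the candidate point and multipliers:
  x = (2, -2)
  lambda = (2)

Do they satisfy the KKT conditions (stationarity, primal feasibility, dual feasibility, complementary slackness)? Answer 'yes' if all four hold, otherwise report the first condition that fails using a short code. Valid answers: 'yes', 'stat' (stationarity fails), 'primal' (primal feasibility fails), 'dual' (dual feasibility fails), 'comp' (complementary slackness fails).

Gradient of f: grad f(x) = Q x + c = (6, 6)
Constraint values g_i(x) = a_i^T x - b_i:
  g_1((2, -2)) = -2
Stationarity residual: grad f(x) + sum_i lambda_i a_i = (0, 0)
  -> stationarity OK
Primal feasibility (all g_i <= 0): OK
Dual feasibility (all lambda_i >= 0): OK
Complementary slackness (lambda_i * g_i(x) = 0 for all i): FAILS

Verdict: the first failing condition is complementary_slackness -> comp.

comp


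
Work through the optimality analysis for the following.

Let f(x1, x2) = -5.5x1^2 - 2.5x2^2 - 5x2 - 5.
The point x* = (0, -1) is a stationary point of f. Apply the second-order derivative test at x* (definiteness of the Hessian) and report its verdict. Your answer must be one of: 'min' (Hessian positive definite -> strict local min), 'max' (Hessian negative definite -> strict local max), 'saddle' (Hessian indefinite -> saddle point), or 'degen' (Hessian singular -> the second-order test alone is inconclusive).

Compute the Hessian H = grad^2 f:
  H = [[-11, 0], [0, -5]]
Verify stationarity: grad f(x*) = H x* + g = (0, 0).
Eigenvalues of H: -11, -5.
Both eigenvalues < 0, so H is negative definite -> x* is a strict local max.

max


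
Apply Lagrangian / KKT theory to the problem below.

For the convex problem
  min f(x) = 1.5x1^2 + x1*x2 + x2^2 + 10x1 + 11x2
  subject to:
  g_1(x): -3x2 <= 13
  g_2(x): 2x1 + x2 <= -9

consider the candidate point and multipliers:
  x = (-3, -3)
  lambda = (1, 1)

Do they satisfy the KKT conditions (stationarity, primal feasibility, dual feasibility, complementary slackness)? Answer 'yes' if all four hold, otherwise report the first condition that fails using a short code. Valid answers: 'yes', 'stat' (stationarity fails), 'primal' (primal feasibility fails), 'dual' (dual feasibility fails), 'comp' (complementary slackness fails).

Gradient of f: grad f(x) = Q x + c = (-2, 2)
Constraint values g_i(x) = a_i^T x - b_i:
  g_1((-3, -3)) = -4
  g_2((-3, -3)) = 0
Stationarity residual: grad f(x) + sum_i lambda_i a_i = (0, 0)
  -> stationarity OK
Primal feasibility (all g_i <= 0): OK
Dual feasibility (all lambda_i >= 0): OK
Complementary slackness (lambda_i * g_i(x) = 0 for all i): FAILS

Verdict: the first failing condition is complementary_slackness -> comp.

comp


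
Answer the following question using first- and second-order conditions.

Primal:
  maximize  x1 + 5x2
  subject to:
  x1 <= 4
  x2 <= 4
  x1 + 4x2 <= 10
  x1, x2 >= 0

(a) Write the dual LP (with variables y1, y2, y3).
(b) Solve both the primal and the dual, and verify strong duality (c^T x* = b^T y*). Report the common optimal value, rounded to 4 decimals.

The standard primal-dual pair for 'max c^T x s.t. A x <= b, x >= 0' is:
  Dual:  min b^T y  s.t.  A^T y >= c,  y >= 0.

So the dual LP is:
  minimize  4y1 + 4y2 + 10y3
  subject to:
    y1 + y3 >= 1
    y2 + 4y3 >= 5
    y1, y2, y3 >= 0

Solving the primal: x* = (0, 2.5).
  primal value c^T x* = 12.5.
Solving the dual: y* = (0, 0, 1.25).
  dual value b^T y* = 12.5.
Strong duality: c^T x* = b^T y*. Confirmed.

12.5


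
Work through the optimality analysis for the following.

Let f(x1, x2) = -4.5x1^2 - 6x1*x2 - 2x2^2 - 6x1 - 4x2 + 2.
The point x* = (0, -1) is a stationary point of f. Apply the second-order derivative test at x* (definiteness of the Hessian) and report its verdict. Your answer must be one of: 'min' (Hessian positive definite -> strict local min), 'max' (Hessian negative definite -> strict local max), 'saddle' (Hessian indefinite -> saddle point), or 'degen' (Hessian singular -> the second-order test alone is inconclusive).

Compute the Hessian H = grad^2 f:
  H = [[-9, -6], [-6, -4]]
Verify stationarity: grad f(x*) = H x* + g = (0, 0).
Eigenvalues of H: -13, 0.
H has a zero eigenvalue (singular; negative semidefinite but not definite), so H is neither positive definite, negative definite, nor indefinite. The second-order test alone is inconclusive -> degen.
(Indeed, f is constant along the null direction of H through x*, so x* is not a strict local extremum.)

degen


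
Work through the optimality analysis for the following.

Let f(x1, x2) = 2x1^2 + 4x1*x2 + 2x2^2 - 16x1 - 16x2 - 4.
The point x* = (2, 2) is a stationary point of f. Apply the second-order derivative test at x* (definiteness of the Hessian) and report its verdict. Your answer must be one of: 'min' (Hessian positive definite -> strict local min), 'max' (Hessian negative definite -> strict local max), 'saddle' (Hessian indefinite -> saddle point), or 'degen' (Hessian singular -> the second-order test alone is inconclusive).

Compute the Hessian H = grad^2 f:
  H = [[4, 4], [4, 4]]
Verify stationarity: grad f(x*) = H x* + g = (0, 0).
Eigenvalues of H: 0, 8.
H has a zero eigenvalue (singular; positive semidefinite but not definite), so H is neither positive definite, negative definite, nor indefinite. The second-order test alone is inconclusive -> degen.
(Indeed, f is constant along the null direction of H through x*, so x* is not a strict local extremum.)

degen


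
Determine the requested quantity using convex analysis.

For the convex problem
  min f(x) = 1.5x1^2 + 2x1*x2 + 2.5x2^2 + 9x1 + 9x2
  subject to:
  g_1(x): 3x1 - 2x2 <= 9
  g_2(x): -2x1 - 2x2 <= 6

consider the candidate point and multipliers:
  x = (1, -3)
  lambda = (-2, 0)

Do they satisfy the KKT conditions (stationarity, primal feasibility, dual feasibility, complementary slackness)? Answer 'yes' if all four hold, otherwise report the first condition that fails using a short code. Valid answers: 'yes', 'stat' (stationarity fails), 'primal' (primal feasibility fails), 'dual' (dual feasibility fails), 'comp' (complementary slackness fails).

Gradient of f: grad f(x) = Q x + c = (6, -4)
Constraint values g_i(x) = a_i^T x - b_i:
  g_1((1, -3)) = 0
  g_2((1, -3)) = -2
Stationarity residual: grad f(x) + sum_i lambda_i a_i = (0, 0)
  -> stationarity OK
Primal feasibility (all g_i <= 0): OK
Dual feasibility (all lambda_i >= 0): FAILS
Complementary slackness (lambda_i * g_i(x) = 0 for all i): OK

Verdict: the first failing condition is dual_feasibility -> dual.

dual


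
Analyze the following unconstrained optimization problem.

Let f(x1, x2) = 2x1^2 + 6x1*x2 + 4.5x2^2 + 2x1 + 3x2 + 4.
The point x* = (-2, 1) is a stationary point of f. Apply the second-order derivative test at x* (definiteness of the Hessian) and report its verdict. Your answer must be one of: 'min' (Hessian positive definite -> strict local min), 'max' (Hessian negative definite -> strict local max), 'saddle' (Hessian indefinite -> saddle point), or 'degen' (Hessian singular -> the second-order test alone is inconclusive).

Compute the Hessian H = grad^2 f:
  H = [[4, 6], [6, 9]]
Verify stationarity: grad f(x*) = H x* + g = (0, 0).
Eigenvalues of H: 0, 13.
H has a zero eigenvalue (singular; positive semidefinite but not definite), so H is neither positive definite, negative definite, nor indefinite. The second-order test alone is inconclusive -> degen.
(Indeed, f is constant along the null direction of H through x*, so x* is not a strict local extremum.)

degen


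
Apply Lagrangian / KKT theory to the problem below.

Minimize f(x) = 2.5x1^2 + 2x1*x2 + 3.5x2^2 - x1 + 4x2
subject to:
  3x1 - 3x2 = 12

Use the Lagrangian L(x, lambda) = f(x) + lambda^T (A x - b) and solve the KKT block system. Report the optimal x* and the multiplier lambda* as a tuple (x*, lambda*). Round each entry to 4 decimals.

Form the Lagrangian:
  L(x, lambda) = (1/2) x^T Q x + c^T x + lambda^T (A x - b)
Stationarity (grad_x L = 0): Q x + c + A^T lambda = 0.
Primal feasibility: A x = b.

This gives the KKT block system:
  [ Q   A^T ] [ x     ]   [-c ]
  [ A    0  ] [ lambda ] = [ b ]

Solving the linear system:
  x*      = (2.0625, -1.9375)
  lambda* = (-1.8125)
  f(x*)   = 5.9688

x* = (2.0625, -1.9375), lambda* = (-1.8125)


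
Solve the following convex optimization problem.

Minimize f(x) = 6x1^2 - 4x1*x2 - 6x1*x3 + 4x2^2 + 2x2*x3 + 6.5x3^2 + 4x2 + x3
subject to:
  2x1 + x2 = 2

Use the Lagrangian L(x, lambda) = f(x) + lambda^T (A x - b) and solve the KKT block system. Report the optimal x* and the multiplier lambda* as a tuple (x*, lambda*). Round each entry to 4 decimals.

Form the Lagrangian:
  L(x, lambda) = (1/2) x^T Q x + c^T x + lambda^T (A x - b)
Stationarity (grad_x L = 0): Q x + c + A^T lambda = 0.
Primal feasibility: A x = b.

This gives the KKT block system:
  [ Q   A^T ] [ x     ]   [-c ]
  [ A    0  ] [ lambda ] = [ b ]

Solving the linear system:
  x*      = (0.8441, 0.3118, 0.2647)
  lambda* = (-3.6471)
  f(x*)   = 4.4029

x* = (0.8441, 0.3118, 0.2647), lambda* = (-3.6471)


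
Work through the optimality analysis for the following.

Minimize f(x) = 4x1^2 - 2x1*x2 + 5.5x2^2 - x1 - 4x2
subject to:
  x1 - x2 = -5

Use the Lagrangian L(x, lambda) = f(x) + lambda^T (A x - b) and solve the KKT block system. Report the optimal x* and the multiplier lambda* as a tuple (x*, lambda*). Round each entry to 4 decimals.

Form the Lagrangian:
  L(x, lambda) = (1/2) x^T Q x + c^T x + lambda^T (A x - b)
Stationarity (grad_x L = 0): Q x + c + A^T lambda = 0.
Primal feasibility: A x = b.

This gives the KKT block system:
  [ Q   A^T ] [ x     ]   [-c ]
  [ A    0  ] [ lambda ] = [ b ]

Solving the linear system:
  x*      = (-2.6667, 2.3333)
  lambda* = (27)
  f(x*)   = 64.1667

x* = (-2.6667, 2.3333), lambda* = (27)


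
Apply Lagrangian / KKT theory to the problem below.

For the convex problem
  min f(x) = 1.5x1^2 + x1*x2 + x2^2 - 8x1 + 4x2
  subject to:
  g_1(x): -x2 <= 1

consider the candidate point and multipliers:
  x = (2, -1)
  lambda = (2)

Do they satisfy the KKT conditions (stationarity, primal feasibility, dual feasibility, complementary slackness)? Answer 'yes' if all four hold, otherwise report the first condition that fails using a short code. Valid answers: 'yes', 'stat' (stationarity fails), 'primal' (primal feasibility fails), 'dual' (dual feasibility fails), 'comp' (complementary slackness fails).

Gradient of f: grad f(x) = Q x + c = (-3, 4)
Constraint values g_i(x) = a_i^T x - b_i:
  g_1((2, -1)) = 0
Stationarity residual: grad f(x) + sum_i lambda_i a_i = (-3, 2)
  -> stationarity FAILS
Primal feasibility (all g_i <= 0): OK
Dual feasibility (all lambda_i >= 0): OK
Complementary slackness (lambda_i * g_i(x) = 0 for all i): OK

Verdict: the first failing condition is stationarity -> stat.

stat


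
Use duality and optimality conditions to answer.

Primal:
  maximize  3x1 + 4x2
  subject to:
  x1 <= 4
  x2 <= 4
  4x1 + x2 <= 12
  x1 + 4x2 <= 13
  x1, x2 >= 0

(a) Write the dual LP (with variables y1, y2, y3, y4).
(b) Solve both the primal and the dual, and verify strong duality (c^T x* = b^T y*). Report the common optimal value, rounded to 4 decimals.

The standard primal-dual pair for 'max c^T x s.t. A x <= b, x >= 0' is:
  Dual:  min b^T y  s.t.  A^T y >= c,  y >= 0.

So the dual LP is:
  minimize  4y1 + 4y2 + 12y3 + 13y4
  subject to:
    y1 + 4y3 + y4 >= 3
    y2 + y3 + 4y4 >= 4
    y1, y2, y3, y4 >= 0

Solving the primal: x* = (2.3333, 2.6667).
  primal value c^T x* = 17.6667.
Solving the dual: y* = (0, 0, 0.5333, 0.8667).
  dual value b^T y* = 17.6667.
Strong duality: c^T x* = b^T y*. Confirmed.

17.6667
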